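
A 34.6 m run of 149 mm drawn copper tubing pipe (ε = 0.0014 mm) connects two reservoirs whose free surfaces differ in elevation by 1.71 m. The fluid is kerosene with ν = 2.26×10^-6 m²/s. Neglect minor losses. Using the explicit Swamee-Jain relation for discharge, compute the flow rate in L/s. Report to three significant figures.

Q ≈ 52.9 L/s

Swamee-Jain (Type II): Q = -0.965·√(gD⁵h_f/L)·ln[ε/(3.7D) + √(3.17ν²L/(gD³h_f))]
√(gD⁵h_f/L) = √(9.81·0.149⁵·1.71/34.6) = 0.005967
ε/(3.7D) = 2.54×10^-6; √(3.17ν²L/(gD³h_f)) = 1.00×10^-4
Q = -0.965·0.005967·ln(1.030×10^-4) = 0.05286 m³/s
Check: V = 3.03 m/s, Re = 2.00×10^5, f = 0.01562, h_f = 1.70 m ≈ 1.71 m ✓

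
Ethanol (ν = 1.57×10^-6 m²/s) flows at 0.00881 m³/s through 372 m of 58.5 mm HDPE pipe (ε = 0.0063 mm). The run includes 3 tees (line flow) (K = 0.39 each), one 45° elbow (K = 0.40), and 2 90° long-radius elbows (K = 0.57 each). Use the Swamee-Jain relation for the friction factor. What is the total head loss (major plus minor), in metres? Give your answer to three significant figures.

H_L ≈ 63.6 m

V = 4Q/(πD²) = 3.278 m/s; V²/2g = 0.5476 m
Re = 1.22×10^5, ε/D = 1.08×10^-4 → f = 0.01784 (Swamee-Jain)
Major: h_f = f(L/D)·V²/2g = 0.01784·6359·0.5476 = 62.14 m
Minor: ΣK = 2.71; h_m = ΣK·V²/2g = 1.484 m
Total H_L = 62.14 + 1.484 = 63.62 m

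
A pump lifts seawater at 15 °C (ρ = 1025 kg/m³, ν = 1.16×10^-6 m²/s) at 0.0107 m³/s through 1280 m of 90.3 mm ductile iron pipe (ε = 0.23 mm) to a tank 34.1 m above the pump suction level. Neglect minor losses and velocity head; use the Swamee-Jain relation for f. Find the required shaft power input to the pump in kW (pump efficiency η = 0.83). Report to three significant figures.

V = 4Q/(πD²) = 1.671 m/s; Re = 1.30×10^5; ε/D = 0.00255; f = 0.02635
h_f = f(L/D)V²/2g = 53.15 m
Total head H = z + h_f = 34.1 + 53.15 = 87.25 m
P_hyd = ρgQH = 1025·9.81·0.0107·87.25 = 9.387 kW
P_shaft = P_hyd/η = 9.387/0.83 = 11.31 kW

P_shaft ≈ 11.3 kW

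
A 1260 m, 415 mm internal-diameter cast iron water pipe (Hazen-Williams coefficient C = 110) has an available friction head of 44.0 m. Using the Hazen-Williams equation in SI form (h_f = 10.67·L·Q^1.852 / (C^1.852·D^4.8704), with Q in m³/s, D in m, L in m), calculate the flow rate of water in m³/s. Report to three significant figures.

Rearranging: Q = [h_f·C^1.852·D^4.8704 / (10.67·L)]^(1/1.852)
Q = [44.0·110^1.852·0.415^4.8704 / (10.67·1260)]^0.540 = 0.4956 m³/s

Q ≈ 0.496 m³/s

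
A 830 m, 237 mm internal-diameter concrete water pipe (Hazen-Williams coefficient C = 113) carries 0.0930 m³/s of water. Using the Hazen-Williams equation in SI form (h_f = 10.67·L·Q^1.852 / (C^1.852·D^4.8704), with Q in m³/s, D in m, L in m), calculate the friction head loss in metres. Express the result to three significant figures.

h_f = 10.67·830·0.0930^1.852 / (113^1.852·0.237^4.8704) = 19.05 m

h_f ≈ 19.0 m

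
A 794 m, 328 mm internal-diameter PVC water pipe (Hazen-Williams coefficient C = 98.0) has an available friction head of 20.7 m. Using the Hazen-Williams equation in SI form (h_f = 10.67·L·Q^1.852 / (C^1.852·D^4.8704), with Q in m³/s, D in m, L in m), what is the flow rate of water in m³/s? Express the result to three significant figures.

Q ≈ 0.203 m³/s

Rearranging: Q = [h_f·C^1.852·D^4.8704 / (10.67·L)]^(1/1.852)
Q = [20.7·98.0^1.852·0.328^4.8704 / (10.67·794)]^0.540 = 0.2031 m³/s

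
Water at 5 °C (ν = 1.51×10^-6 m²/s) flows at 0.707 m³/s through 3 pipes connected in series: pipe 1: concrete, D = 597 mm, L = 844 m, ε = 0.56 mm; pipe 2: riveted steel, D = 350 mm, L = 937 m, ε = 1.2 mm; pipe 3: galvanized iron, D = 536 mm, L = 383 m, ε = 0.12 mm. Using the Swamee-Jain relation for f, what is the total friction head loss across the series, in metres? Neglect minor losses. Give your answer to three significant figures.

Pipe 1: V = 2.526 m/s, Re = 9.99×10^5, ε/D = 9.38×10^-4, f = 0.01974, h_1 = f(L/D)V²/2g = 9.075 m
Pipe 2: V = 7.348 m/s, Re = 1.70×10^6, ε/D = 0.00343, f = 0.02729, h_2 = f(L/D)V²/2g = 201.1 m
Pipe 3: V = 3.133 m/s, Re = 1.11×10^6, ε/D = 2.24×10^-4, f = 0.01494, h_3 = f(L/D)V²/2g = 5.343 m
Series → Q common, losses add: H = Σh = 215.5 m

H ≈ 216 m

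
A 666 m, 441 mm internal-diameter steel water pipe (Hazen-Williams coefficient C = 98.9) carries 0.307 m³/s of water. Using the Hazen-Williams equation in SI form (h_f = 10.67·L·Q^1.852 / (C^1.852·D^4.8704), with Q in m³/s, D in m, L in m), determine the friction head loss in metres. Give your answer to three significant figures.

h_f = 10.67·666·0.307^1.852 / (98.9^1.852·0.441^4.8704) = 8.678 m

h_f ≈ 8.68 m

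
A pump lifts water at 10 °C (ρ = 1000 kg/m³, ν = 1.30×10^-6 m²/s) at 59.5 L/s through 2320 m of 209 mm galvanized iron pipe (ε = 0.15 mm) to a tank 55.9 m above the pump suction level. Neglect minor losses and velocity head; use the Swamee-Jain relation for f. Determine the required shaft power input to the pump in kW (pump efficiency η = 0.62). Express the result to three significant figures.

P_shaft ≈ 84.0 kW

V = 4Q/(πD²) = 1.734 m/s; Re = 2.79×10^5; ε/D = 7.18×10^-4; f = 0.01956
h_f = f(L/D)V²/2g = 33.29 m
Total head H = z + h_f = 55.9 + 33.29 = 89.19 m
P_hyd = ρgQH = 1000·9.81·0.0595·89.19 = 52.06 kW
P_shaft = P_hyd/η = 52.06/0.62 = 83.97 kW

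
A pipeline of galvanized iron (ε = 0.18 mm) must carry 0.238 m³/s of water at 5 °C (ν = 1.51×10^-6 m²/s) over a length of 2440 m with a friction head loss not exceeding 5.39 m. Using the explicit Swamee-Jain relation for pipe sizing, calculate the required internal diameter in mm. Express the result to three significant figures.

D ≈ 523 mm

Swamee-Jain (Type III): D = 0.66·[ε^1.25·(LQ²/(gh_f))^4.75 + ν·Q^9.4·(L/(gh_f))^5.2]^0.04
LQ²/(gh_f) = 2.614; L/(gh_f) = 46.15
Term 1 = ε^1.25·(…)^4.75 = 0.00200; Term 2 = ν·Q^9.4·(…)^5.2 = 9.38×10^-4
D = 0.66·(0.00200 + 9.38×10^-4)^0.04 = 0.5227 m = 523 mm
Check: V = 1.11 m/s, Re = 3.84×10^5, f = 0.01702, h_f = 4.98 m ≈ 5.39 m ✓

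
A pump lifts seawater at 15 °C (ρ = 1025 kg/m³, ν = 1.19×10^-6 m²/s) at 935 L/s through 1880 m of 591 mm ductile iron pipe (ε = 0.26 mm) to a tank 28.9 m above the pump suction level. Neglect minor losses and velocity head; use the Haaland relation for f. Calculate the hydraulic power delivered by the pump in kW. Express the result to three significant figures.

P_hyd ≈ 565 kW

V = 4Q/(πD²) = 3.408 m/s; Re = 1.69×10^6; ε/D = 4.40×10^-4; f = 0.01655
h_f = f(L/D)V²/2g = 31.18 m
Total head H = z + h_f = 28.9 + 31.18 = 60.08 m
P_hyd = ρgQH = 1025·9.81·0.935·60.08 = 564.8 kW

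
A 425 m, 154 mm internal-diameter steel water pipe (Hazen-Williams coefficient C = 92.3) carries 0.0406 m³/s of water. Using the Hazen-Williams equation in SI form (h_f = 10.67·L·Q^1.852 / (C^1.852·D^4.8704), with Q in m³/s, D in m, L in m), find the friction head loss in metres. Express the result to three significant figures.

h_f ≈ 25.0 m

h_f = 10.67·425·0.0406^1.852 / (92.3^1.852·0.154^4.8704) = 24.95 m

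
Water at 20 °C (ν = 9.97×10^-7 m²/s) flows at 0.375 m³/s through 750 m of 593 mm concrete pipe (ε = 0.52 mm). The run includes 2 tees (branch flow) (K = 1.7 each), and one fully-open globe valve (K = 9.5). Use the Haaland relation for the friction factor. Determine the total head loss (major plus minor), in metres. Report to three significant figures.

H_L ≈ 3.52 m

V = 4Q/(πD²) = 1.358 m/s; V²/2g = 0.09396 m
Re = 8.08×10^5, ε/D = 8.77×10^-4 → f = 0.01942 (Haaland)
Major: h_f = f(L/D)·V²/2g = 0.01942·1265·0.09396 = 2.308 m
Minor: ΣK = 12.9; h_m = ΣK·V²/2g = 1.212 m
Total H_L = 2.308 + 1.212 = 3.520 m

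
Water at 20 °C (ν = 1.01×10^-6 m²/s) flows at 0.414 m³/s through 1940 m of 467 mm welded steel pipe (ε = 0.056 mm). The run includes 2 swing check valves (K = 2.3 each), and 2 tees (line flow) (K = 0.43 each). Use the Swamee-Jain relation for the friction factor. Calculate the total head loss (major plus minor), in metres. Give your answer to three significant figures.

H_L ≈ 18.5 m

V = 4Q/(πD²) = 2.417 m/s; V²/2g = 0.2978 m
Re = 1.12×10^6, ε/D = 1.20×10^-4 → f = 0.01368 (Swamee-Jain)
Major: h_f = f(L/D)·V²/2g = 0.01368·4154·0.2978 = 16.92 m
Minor: ΣK = 5.46; h_m = ΣK·V²/2g = 1.626 m
Total H_L = 16.92 + 1.626 = 18.55 m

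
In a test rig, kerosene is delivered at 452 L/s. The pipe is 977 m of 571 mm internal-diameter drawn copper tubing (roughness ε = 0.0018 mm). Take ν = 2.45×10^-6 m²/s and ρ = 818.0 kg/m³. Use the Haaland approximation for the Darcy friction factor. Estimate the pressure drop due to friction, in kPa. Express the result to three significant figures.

V = 4Q/(πD²) = 4·0.452/(π·0.571²) = 1.765 m/s
Re = VD/ν = 1.765·0.571/2.45×10^-6 = 4.11×10^5 → turbulent
ε/D = 0.0018/571 = 3.15×10^-6
Haaland: f = 0.01356
h_f = f(L/D)V²/(2g) = 0.01356·(977/0.571)·1.765²/(2·9.81) = 3.685 m
Δp = ρg·h_f = 818.0·9.81·3.685 = 29.57 kPa

Δp ≈ 29.6 kPa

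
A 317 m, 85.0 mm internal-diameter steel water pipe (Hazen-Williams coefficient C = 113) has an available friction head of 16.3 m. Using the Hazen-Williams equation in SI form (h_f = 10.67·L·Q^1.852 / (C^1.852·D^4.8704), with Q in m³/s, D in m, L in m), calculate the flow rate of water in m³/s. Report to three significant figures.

Rearranging: Q = [h_f·C^1.852·D^4.8704 / (10.67·L)]^(1/1.852)
Q = [16.3·113^1.852·0.0850^4.8704 / (10.67·317)]^0.540 = 0.009695 m³/s

Q ≈ 0.00970 m³/s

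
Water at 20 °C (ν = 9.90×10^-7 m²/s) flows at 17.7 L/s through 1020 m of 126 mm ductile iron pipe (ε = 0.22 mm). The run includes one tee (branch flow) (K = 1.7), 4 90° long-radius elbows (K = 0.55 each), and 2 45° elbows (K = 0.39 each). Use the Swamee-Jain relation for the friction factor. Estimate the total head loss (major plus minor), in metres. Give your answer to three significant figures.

V = 4Q/(πD²) = 1.420 m/s; V²/2g = 0.1027 m
Re = 1.81×10^5, ε/D = 0.00175 → f = 0.02385 (Swamee-Jain)
Major: h_f = f(L/D)·V²/2g = 0.02385·8095·0.1027 = 19.83 m
Minor: ΣK = 4.68; h_m = ΣK·V²/2g = 0.4807 m
Total H_L = 19.83 + 0.4807 = 20.31 m

H_L ≈ 20.3 m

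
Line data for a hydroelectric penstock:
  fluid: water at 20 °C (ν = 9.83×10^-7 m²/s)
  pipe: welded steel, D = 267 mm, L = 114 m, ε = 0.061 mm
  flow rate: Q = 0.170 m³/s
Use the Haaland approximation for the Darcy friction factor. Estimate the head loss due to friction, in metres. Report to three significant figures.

h_f ≈ 3.02 m

V = 4Q/(πD²) = 4·0.170/(π·0.267²) = 3.036 m/s
Re = VD/ν = 3.036·0.267/9.83×10^-7 = 8.25×10^5 → turbulent
ε/D = 0.061/267 = 2.28×10^-4
Haaland: f = 0.01505
h_f = f(L/D)V²/(2g) = 0.01505·(114/0.267)·3.036²/(2·9.81) = 3.020 m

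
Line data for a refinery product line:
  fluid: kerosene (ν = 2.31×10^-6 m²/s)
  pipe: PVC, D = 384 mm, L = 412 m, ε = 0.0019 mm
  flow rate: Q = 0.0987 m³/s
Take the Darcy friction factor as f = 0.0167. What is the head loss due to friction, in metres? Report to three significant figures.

V = 4Q/(πD²) = 4·0.0987/(π·0.384²) = 0.8522 m/s
h_f = f(L/D)V²/(2g) = 0.01670·(412/0.384)·0.8522²/(2·9.81) = 0.6633 m

h_f ≈ 0.663 m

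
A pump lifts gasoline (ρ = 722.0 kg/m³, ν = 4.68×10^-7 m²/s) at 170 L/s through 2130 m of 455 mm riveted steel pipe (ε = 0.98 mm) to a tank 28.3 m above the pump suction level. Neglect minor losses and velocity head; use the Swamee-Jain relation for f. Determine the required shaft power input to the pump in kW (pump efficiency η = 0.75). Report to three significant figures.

P_shaft ≈ 55.5 kW

V = 4Q/(πD²) = 1.046 m/s; Re = 1.02×10^6; ε/D = 0.00215; f = 0.02413
h_f = f(L/D)V²/2g = 6.295 m
Total head H = z + h_f = 28.3 + 6.295 = 34.59 m
P_hyd = ρgQH = 722.0·9.81·0.170·34.59 = 41.65 kW
P_shaft = P_hyd/η = 41.65/0.75 = 55.54 kW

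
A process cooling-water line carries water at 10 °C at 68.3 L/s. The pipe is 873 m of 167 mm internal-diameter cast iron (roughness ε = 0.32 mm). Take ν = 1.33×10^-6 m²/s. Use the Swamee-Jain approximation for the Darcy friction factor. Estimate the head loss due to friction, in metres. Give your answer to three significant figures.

V = 4Q/(πD²) = 4·0.0683/(π·0.167²) = 3.118 m/s
Re = VD/ν = 3.118·0.167/1.33×10^-6 = 3.92×10^5 → turbulent
ε/D = 0.32/167 = 0.00192
Swamee-Jain: f = 0.02377
h_f = f(L/D)V²/(2g) = 0.02377·(873/0.167)·3.118²/(2·9.81) = 61.57 m

h_f ≈ 61.6 m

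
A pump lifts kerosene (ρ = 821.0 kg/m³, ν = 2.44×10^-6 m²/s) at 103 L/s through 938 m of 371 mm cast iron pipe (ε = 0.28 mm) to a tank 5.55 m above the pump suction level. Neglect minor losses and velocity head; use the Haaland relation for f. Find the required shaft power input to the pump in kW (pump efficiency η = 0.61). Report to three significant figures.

P_shaft ≈ 10.8 kW

V = 4Q/(πD²) = 0.9528 m/s; Re = 1.45×10^5; ε/D = 7.55×10^-4; f = 0.02036
h_f = f(L/D)V²/2g = 2.382 m
Total head H = z + h_f = 5.55 + 2.382 = 7.932 m
P_hyd = ρgQH = 821.0·9.81·0.103·7.932 = 6.580 kW
P_shaft = P_hyd/η = 6.580/0.61 = 10.79 kW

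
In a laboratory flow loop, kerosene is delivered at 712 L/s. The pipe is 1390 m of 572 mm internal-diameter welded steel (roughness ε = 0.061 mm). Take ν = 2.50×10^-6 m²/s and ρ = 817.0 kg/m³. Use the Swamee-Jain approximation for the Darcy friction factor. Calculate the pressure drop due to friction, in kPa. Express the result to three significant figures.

Δp ≈ 108 kPa

V = 4Q/(πD²) = 4·0.712/(π·0.572²) = 2.771 m/s
Re = VD/ν = 2.771·0.572/2.50×10^-6 = 6.34×10^5 → turbulent
ε/D = 0.061/572 = 1.07×10^-4
Swamee-Jain: f = 0.01418
h_f = f(L/D)V²/(2g) = 0.01418·(1390/0.572)·2.771²/(2·9.81) = 13.48 m
Δp = ρg·h_f = 817.0·9.81·13.48 = 108.1 kPa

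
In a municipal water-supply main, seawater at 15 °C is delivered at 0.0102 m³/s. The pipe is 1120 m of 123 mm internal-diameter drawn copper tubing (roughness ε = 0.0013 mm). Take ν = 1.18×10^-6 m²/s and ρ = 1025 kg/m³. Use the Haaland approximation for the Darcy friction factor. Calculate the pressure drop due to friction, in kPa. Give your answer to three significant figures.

V = 4Q/(πD²) = 4·0.0102/(π·0.123²) = 0.8584 m/s
Re = VD/ν = 0.8584·0.123/1.18×10^-6 = 8.95×10^4 → turbulent
ε/D = 0.0013/123 = 1.06×10^-5
Haaland: f = 0.01828
h_f = f(L/D)V²/(2g) = 0.01828·(1120/0.123)·0.8584²/(2·9.81) = 6.252 m
Δp = ρg·h_f = 1025·9.81·6.252 = 62.86 kPa

Δp ≈ 62.9 kPa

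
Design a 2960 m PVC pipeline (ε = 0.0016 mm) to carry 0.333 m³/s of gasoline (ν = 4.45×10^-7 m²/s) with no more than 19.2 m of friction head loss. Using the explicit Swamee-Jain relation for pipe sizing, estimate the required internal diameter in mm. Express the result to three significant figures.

Swamee-Jain (Type III): D = 0.66·[ε^1.25·(LQ²/(gh_f))^4.75 + ν·Q^9.4·(L/(gh_f))^5.2]^0.04
LQ²/(gh_f) = 1.743; L/(gh_f) = 15.72
Term 1 = ε^1.25·(…)^4.75 = 7.96×10^-7; Term 2 = ν·Q^9.4·(…)^5.2 = 2.40×10^-5
D = 0.66·(7.96×10^-7 + 2.40×10^-5)^0.04 = 0.4318 m = 432 mm
Check: V = 2.27 m/s, Re = 2.21×10^6, f = 0.01036, h_f = 18.7 m ≈ 19.2 m ✓

D ≈ 432 mm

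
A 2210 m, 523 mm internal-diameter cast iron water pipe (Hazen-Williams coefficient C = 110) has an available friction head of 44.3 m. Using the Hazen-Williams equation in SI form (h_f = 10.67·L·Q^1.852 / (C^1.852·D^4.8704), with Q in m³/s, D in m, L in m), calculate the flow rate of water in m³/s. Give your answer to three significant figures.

Q ≈ 0.675 m³/s

Rearranging: Q = [h_f·C^1.852·D^4.8704 / (10.67·L)]^(1/1.852)
Q = [44.3·110^1.852·0.523^4.8704 / (10.67·2210)]^0.540 = 0.6747 m³/s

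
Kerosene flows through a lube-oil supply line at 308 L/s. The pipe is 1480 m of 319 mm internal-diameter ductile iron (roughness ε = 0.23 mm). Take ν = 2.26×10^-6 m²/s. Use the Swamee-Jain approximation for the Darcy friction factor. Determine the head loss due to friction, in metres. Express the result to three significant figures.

V = 4Q/(πD²) = 4·0.308/(π·0.319²) = 3.854 m/s
Re = VD/ν = 3.854·0.319/2.26×10^-6 = 5.44×10^5 → turbulent
ε/D = 0.23/319 = 7.21×10^-4
Swamee-Jain: f = 0.01897
h_f = f(L/D)V²/(2g) = 0.01897·(1480/0.319)·3.854²/(2·9.81) = 66.63 m

h_f ≈ 66.6 m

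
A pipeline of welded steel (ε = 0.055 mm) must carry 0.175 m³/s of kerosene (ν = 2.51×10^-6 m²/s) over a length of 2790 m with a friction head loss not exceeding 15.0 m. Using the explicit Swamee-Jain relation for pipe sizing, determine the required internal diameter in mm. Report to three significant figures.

Swamee-Jain (Type III): D = 0.66·[ε^1.25·(LQ²/(gh_f))^4.75 + ν·Q^9.4·(L/(gh_f))^5.2]^0.04
LQ²/(gh_f) = 0.5807; L/(gh_f) = 18.96
Term 1 = ε^1.25·(…)^4.75 = 3.58×10^-7; Term 2 = ν·Q^9.4·(…)^5.2 = 8.49×10^-7
D = 0.66·(3.58×10^-7 + 8.49×10^-7)^0.04 = 0.3827 m = 383 mm
Check: V = 1.52 m/s, Re = 2.32×10^5, f = 0.01638, h_f = 14.1 m ≈ 15.0 m ✓

D ≈ 383 mm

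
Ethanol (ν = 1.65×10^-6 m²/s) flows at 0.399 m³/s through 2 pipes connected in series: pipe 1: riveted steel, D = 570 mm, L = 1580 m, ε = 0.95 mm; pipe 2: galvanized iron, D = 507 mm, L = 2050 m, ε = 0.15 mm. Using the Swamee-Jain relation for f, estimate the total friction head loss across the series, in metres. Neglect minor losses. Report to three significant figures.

Pipe 1: V = 1.564 m/s, Re = 5.40×10^5, ε/D = 0.00167, f = 0.02282, h_1 = f(L/D)V²/2g = 7.884 m
Pipe 2: V = 1.976 m/s, Re = 6.07×10^5, ε/D = 2.96×10^-4, f = 0.01613, h_2 = f(L/D)V²/2g = 12.99 m
Series → Q common, losses add: H = Σh = 20.87 m

H ≈ 20.9 m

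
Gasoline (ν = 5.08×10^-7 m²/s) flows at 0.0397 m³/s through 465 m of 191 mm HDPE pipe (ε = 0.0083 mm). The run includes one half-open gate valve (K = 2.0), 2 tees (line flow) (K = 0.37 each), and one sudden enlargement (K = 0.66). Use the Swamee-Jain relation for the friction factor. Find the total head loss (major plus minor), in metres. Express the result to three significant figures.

H_L ≈ 3.59 m

V = 4Q/(πD²) = 1.386 m/s; V²/2g = 0.09785 m
Re = 5.21×10^5, ε/D = 4.35×10^-5 → f = 0.01367 (Swamee-Jain)
Major: h_f = f(L/D)·V²/2g = 0.01367·2435·0.09785 = 3.256 m
Minor: ΣK = 3.40; h_m = ΣK·V²/2g = 0.3327 m
Total H_L = 3.256 + 0.3327 = 3.588 m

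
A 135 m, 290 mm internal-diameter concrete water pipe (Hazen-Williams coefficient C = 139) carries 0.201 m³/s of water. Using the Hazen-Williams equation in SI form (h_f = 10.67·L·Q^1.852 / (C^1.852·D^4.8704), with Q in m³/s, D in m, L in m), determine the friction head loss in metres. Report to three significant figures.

h_f = 10.67·135·0.201^1.852 / (139^1.852·0.290^4.8704) = 3.292 m

h_f ≈ 3.29 m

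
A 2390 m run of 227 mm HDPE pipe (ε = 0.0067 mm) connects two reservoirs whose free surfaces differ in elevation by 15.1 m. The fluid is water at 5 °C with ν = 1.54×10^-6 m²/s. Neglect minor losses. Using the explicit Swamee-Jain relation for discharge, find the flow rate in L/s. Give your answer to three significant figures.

Q ≈ 53.8 L/s

Swamee-Jain (Type II): Q = -0.965·√(gD⁵h_f/L)·ln[ε/(3.7D) + √(3.17ν²L/(gD³h_f))]
√(gD⁵h_f/L) = √(9.81·0.227⁵·15.1/2390) = 0.006112
ε/(3.7D) = 7.98×10^-6; √(3.17ν²L/(gD³h_f)) = 1.02×10^-4
Q = -0.965·0.006112·ln(1.098×10^-4) = 0.05377 m³/s
Check: V = 1.33 m/s, Re = 1.96×10^5, f = 0.01586, h_f = 15.0 m ≈ 15.1 m ✓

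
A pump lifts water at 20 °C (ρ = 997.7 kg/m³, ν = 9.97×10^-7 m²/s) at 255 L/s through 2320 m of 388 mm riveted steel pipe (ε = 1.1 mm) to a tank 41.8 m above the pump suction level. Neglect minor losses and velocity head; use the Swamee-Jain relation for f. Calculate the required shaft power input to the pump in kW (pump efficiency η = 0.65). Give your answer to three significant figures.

P_shaft ≈ 302 kW

V = 4Q/(πD²) = 2.157 m/s; Re = 8.39×10^5; ε/D = 0.00284; f = 0.02600
h_f = f(L/D)V²/2g = 36.86 m
Total head H = z + h_f = 41.8 + 36.86 = 78.66 m
P_hyd = ρgQH = 997.7·9.81·0.255·78.66 = 196.3 kW
P_shaft = P_hyd/η = 196.3/0.65 = 302.0 kW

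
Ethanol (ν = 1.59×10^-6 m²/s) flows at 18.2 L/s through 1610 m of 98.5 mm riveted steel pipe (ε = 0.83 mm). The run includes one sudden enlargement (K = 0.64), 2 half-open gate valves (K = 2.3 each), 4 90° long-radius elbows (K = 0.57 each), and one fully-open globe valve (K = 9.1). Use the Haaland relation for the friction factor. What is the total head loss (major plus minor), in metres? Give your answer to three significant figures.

V = 4Q/(πD²) = 2.388 m/s; V²/2g = 0.2907 m
Re = 1.48×10^5, ε/D = 0.00843 → f = 0.03629 (Haaland)
Major: h_f = f(L/D)·V²/2g = 0.03629·16345·0.2907 = 172.5 m
Minor: ΣK = 16.6; h_m = ΣK·V²/2g = 4.832 m
Total H_L = 172.5 + 4.832 = 177.3 m

H_L ≈ 177 m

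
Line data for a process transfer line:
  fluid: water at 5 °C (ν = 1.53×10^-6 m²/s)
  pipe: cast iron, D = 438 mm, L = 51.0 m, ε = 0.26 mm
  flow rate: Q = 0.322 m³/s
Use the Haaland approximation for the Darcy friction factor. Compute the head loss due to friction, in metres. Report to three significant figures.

h_f ≈ 0.488 m

V = 4Q/(πD²) = 4·0.322/(π·0.438²) = 2.137 m/s
Re = VD/ν = 2.137·0.438/1.53×10^-6 = 6.12×10^5 → turbulent
ε/D = 0.26/438 = 5.94×10^-4
Haaland: f = 0.01802
h_f = f(L/D)V²/(2g) = 0.01802·(51.0/0.438)·2.137²/(2·9.81) = 0.4883 m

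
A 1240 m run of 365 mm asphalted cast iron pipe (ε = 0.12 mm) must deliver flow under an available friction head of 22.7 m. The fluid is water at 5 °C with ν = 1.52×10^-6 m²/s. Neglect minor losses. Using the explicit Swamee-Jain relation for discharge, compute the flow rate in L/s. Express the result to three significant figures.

Q ≈ 298 L/s

Swamee-Jain (Type II): Q = -0.965·√(gD⁵h_f/L)·ln[ε/(3.7D) + √(3.17ν²L/(gD³h_f))]
√(gD⁵h_f/L) = √(9.81·0.365⁵·22.7/1240) = 0.03411
ε/(3.7D) = 8.89×10^-5; √(3.17ν²L/(gD³h_f)) = 2.90×10^-5
Q = -0.965·0.03411·ln(1.178×10^-4) = 0.2978 m³/s
Check: V = 2.85 m/s, Re = 6.83×10^5, f = 0.01629, h_f = 22.8 m ≈ 22.7 m ✓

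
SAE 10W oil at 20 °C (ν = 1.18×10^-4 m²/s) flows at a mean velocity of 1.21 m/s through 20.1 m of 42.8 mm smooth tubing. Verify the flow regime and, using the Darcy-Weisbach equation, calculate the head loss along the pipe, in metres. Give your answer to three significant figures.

Re = VD/ν = 1.21·0.04280/1.18×10^-4 = 439 → laminar (Re < 2300)
f = 64/Re = 0.1458
h_f = f(L/D)V²/(2g) = 0.1458·(20.1/0.04280)·1.21²/(2·9.81) = 5.110 m

h_f ≈ 5.11 m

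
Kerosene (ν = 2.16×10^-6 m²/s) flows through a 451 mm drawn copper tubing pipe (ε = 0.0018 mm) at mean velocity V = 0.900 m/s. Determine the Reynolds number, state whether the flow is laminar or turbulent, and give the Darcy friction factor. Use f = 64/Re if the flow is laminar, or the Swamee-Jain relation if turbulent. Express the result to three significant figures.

Re ≈ 1.88×10^5; turbulent; f ≈ 0.0158

Re = VD/ν = 0.9000·0.451/2.16×10^-6 = 1.88×10^5
Re > 4000 → turbulent; ε/D = 3.99×10^-6
Swamee-Jain: f = 0.01576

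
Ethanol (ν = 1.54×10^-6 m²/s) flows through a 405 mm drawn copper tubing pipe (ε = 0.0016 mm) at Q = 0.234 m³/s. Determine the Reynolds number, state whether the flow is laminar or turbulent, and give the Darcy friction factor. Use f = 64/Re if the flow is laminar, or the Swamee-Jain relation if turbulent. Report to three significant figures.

V = 4Q/(πD²) = 1.816 m/s
Re = VD/ν = 1.816·0.405/1.54×10^-6 = 4.78×10^5
Re > 4000 → turbulent; ε/D = 3.95×10^-6
Swamee-Jain: f = 0.01326

Re ≈ 4.78×10^5; turbulent; f ≈ 0.0133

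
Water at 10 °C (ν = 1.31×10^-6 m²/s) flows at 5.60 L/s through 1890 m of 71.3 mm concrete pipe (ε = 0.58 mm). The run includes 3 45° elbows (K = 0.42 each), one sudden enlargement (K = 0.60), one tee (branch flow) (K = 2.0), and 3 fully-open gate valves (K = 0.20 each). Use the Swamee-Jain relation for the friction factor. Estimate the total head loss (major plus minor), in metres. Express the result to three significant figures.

H_L ≈ 97.7 m

V = 4Q/(πD²) = 1.403 m/s; V²/2g = 0.1003 m
Re = 7.63×10^4, ε/D = 0.00813 → f = 0.03658 (Swamee-Jain)
Major: h_f = f(L/D)·V²/2g = 0.03658·26508·0.1003 = 97.21 m
Minor: ΣK = 4.46; h_m = ΣK·V²/2g = 0.4472 m
Total H_L = 97.21 + 0.4472 = 97.66 m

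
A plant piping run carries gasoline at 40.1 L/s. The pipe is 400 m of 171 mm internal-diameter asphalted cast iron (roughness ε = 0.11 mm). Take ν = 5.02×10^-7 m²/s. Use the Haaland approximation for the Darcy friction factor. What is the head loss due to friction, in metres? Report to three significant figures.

h_f ≈ 6.66 m

V = 4Q/(πD²) = 4·0.0401/(π·0.171²) = 1.746 m/s
Re = VD/ν = 1.746·0.171/5.02×10^-7 = 5.95×10^5 → turbulent
ε/D = 0.11/171 = 6.43×10^-4
Haaland: f = 0.01832
h_f = f(L/D)V²/(2g) = 0.01832·(400/0.171)·1.746²/(2·9.81) = 6.660 m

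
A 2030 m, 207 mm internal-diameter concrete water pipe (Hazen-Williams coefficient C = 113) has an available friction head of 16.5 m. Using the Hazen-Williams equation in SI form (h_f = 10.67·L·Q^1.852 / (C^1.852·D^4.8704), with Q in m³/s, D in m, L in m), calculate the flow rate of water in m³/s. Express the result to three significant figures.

Rearranging: Q = [h_f·C^1.852·D^4.8704 / (10.67·L)]^(1/1.852)
Q = [16.5·113^1.852·0.207^4.8704 / (10.67·2030)]^0.540 = 0.03720 m³/s

Q ≈ 0.0372 m³/s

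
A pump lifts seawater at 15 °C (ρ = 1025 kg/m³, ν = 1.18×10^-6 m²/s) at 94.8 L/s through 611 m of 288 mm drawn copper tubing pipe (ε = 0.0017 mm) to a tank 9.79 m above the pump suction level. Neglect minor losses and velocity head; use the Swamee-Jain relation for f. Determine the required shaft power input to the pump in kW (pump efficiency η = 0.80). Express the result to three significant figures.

V = 4Q/(πD²) = 1.455 m/s; Re = 3.55×10^5; ε/D = 5.90×10^-6; f = 0.01401
h_f = f(L/D)V²/2g = 3.207 m
Total head H = z + h_f = 9.79 + 3.207 = 13.00 m
P_hyd = ρgQH = 1025·9.81·0.0948·13.00 = 12.39 kW
P_shaft = P_hyd/η = 12.39/0.80 = 15.49 kW

P_shaft ≈ 15.5 kW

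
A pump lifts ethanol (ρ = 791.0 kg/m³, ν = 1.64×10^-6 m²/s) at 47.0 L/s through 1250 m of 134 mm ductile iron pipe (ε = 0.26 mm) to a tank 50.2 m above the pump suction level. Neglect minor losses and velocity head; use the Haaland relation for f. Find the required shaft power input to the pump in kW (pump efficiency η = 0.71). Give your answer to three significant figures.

P_shaft ≈ 90.5 kW

V = 4Q/(πD²) = 3.333 m/s; Re = 2.72×10^5; ε/D = 0.00194; f = 0.02387
h_f = f(L/D)V²/2g = 126.1 m
Total head H = z + h_f = 50.2 + 126.1 = 176.3 m
P_hyd = ρgQH = 791.0·9.81·0.0470·176.3 = 64.29 kW
P_shaft = P_hyd/η = 64.29/0.71 = 90.55 kW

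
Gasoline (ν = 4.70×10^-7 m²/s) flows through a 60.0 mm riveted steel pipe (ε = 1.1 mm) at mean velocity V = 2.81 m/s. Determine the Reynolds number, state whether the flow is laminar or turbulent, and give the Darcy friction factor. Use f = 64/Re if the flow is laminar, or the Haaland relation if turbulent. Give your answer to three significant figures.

Re ≈ 3.59×10^5; turbulent; f ≈ 0.0473

Re = VD/ν = 2.810·0.0600/4.70×10^-7 = 3.59×10^5
Re > 4000 → turbulent; ε/D = 0.0183
Haaland: f = 0.04726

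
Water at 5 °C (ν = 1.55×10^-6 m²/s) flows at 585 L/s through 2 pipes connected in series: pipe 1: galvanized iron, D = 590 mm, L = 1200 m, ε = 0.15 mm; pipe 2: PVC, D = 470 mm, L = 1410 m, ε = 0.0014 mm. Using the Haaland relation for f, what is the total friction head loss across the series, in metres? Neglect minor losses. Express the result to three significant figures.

H ≈ 27.4 m

Pipe 1: V = 2.140 m/s, Re = 8.14×10^5, ε/D = 2.54×10^-4, f = 0.01531, h_1 = f(L/D)V²/2g = 7.269 m
Pipe 2: V = 3.372 m/s, Re = 1.02×10^6, ε/D = 2.98×10^-6, f = 0.01159, h_2 = f(L/D)V²/2g = 20.15 m
Series → Q common, losses add: H = Σh = 27.42 m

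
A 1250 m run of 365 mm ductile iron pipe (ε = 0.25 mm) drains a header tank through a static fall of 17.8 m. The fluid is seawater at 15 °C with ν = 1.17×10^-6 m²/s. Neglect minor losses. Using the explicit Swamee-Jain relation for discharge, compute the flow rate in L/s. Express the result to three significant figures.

Q ≈ 246 L/s

Swamee-Jain (Type II): Q = -0.965·√(gD⁵h_f/L)·ln[ε/(3.7D) + √(3.17ν²L/(gD³h_f))]
√(gD⁵h_f/L) = √(9.81·0.365⁵·17.8/1250) = 0.03008
ε/(3.7D) = 1.85×10^-4; √(3.17ν²L/(gD³h_f)) = 2.53×10^-5
Q = -0.965·0.03008·ln(2.104×10^-4) = 0.2458 m³/s
Check: V = 2.35 m/s, Re = 7.33×10^5, f = 0.01859, h_f = 17.9 m ≈ 17.8 m ✓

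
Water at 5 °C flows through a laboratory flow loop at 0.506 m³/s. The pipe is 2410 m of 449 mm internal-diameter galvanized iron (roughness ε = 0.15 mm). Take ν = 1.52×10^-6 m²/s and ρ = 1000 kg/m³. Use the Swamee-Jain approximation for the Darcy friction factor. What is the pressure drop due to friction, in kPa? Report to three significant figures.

Δp ≈ 441 kPa

V = 4Q/(πD²) = 4·0.506/(π·0.449²) = 3.196 m/s
Re = VD/ν = 3.196·0.449/1.52×10^-6 = 9.44×10^5 → turbulent
ε/D = 0.15/449 = 3.34×10^-4
Swamee-Jain: f = 0.01609
h_f = f(L/D)V²/(2g) = 0.01609·(2410/0.449)·3.196²/(2·9.81) = 44.95 m
Δp = ρg·h_f = 1000·9.81·44.95 = 441.0 kPa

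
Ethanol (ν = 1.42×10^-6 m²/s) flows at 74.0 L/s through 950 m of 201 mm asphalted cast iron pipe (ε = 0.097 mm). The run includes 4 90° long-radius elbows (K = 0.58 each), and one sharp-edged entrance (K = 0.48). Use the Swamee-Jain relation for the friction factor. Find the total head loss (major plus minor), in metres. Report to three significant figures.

H_L ≈ 24.5 m

V = 4Q/(πD²) = 2.332 m/s; V²/2g = 0.2772 m
Re = 3.30×10^5, ε/D = 4.83×10^-4 → f = 0.01811 (Swamee-Jain)
Major: h_f = f(L/D)·V²/2g = 0.01811·4726·0.2772 = 23.72 m
Minor: ΣK = 2.80; h_m = ΣK·V²/2g = 0.7762 m
Total H_L = 23.72 + 0.7762 = 24.50 m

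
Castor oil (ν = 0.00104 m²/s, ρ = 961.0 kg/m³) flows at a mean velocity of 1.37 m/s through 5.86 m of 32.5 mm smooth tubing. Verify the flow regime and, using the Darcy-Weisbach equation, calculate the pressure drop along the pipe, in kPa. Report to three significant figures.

Re = VD/ν = 1.37·0.03250/0.00104 = 42.8 → laminar (Re < 2300)
f = 64/Re = 1.495
h_f = f(L/D)V²/(2g) = 1.495·(5.86/0.03250)·1.37²/(2·9.81) = 25.78 m
Δp = ρg·h_f = 961.0·9.81·25.78 = 243.1 kPa

Δp ≈ 243 kPa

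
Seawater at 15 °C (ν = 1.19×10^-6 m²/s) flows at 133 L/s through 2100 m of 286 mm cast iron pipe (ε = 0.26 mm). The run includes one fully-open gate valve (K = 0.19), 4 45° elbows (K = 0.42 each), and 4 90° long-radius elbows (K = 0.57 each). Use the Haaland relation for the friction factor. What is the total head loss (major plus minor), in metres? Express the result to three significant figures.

H_L ≈ 32.6 m

V = 4Q/(πD²) = 2.070 m/s; V²/2g = 0.2185 m
Re = 4.98×10^5, ε/D = 9.09×10^-4 → f = 0.01979 (Haaland)
Major: h_f = f(L/D)·V²/2g = 0.01979·7343·0.2185 = 31.74 m
Minor: ΣK = 4.15; h_m = ΣK·V²/2g = 0.9066 m
Total H_L = 31.74 + 0.9066 = 32.65 m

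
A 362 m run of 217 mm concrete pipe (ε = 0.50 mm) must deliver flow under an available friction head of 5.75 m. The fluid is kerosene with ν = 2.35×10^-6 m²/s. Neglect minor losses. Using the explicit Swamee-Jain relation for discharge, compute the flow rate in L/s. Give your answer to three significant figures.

Swamee-Jain (Type II): Q = -0.965·√(gD⁵h_f/L)·ln[ε/(3.7D) + √(3.17ν²L/(gD³h_f))]
√(gD⁵h_f/L) = √(9.81·0.217⁵·5.75/362) = 0.008659
ε/(3.7D) = 6.23×10^-4; √(3.17ν²L/(gD³h_f)) = 1.05×10^-4
Q = -0.965·0.008659·ln(7.276×10^-4) = 0.06038 m³/s
Check: V = 1.63 m/s, Re = 1.51×10^5, f = 0.02558, h_f = 5.80 m ≈ 5.75 m ✓

Q ≈ 60.4 L/s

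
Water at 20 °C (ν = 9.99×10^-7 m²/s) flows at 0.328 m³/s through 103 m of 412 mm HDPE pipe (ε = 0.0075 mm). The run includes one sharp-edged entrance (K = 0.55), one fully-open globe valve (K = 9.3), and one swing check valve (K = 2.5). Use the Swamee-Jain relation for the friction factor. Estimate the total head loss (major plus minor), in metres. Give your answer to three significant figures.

V = 4Q/(πD²) = 2.460 m/s; V²/2g = 0.3085 m
Re = 1.01×10^6, ε/D = 1.82×10^-5 → f = 0.01202 (Swamee-Jain)
Major: h_f = f(L/D)·V²/2g = 0.01202·250.0·0.3085 = 0.9269 m
Minor: ΣK = 12.4; h_m = ΣK·V²/2g = 3.810 m
Total H_L = 0.9269 + 3.810 = 4.737 m

H_L ≈ 4.74 m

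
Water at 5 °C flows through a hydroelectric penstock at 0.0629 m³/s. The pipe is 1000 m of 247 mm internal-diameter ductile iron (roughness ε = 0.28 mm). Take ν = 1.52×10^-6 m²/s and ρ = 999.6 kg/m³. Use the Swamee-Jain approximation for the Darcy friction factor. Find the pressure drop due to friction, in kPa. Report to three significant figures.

Δp ≈ 75.4 kPa

V = 4Q/(πD²) = 4·0.0629/(π·0.247²) = 1.313 m/s
Re = VD/ν = 1.313·0.247/1.52×10^-6 = 2.13×10^5 → turbulent
ε/D = 0.28/247 = 0.00113
Swamee-Jain: f = 0.02163
h_f = f(L/D)V²/(2g) = 0.02163·(1000/0.247)·1.313²/(2·9.81) = 7.690 m
Δp = ρg·h_f = 999.6·9.81·7.690 = 75.41 kPa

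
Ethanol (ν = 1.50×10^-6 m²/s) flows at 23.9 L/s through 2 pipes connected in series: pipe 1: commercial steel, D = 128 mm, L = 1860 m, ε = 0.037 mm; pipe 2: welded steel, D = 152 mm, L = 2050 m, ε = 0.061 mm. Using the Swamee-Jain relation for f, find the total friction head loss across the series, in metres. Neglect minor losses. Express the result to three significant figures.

Pipe 1: V = 1.857 m/s, Re = 1.58×10^5, ε/D = 2.89×10^-4, f = 0.01823, h_1 = f(L/D)V²/2g = 46.58 m
Pipe 2: V = 1.317 m/s, Re = 1.33×10^5, ε/D = 4.01×10^-4, f = 0.01924, h_2 = f(L/D)V²/2g = 22.94 m
Series → Q common, losses add: H = Σh = 69.52 m

H ≈ 69.5 m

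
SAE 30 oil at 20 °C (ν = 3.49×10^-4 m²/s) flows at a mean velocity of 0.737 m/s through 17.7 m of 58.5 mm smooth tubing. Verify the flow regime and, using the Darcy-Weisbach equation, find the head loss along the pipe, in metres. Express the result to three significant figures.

h_f ≈ 4.34 m

Re = VD/ν = 0.737·0.05850/3.49×10^-4 = 124 → laminar (Re < 2300)
f = 64/Re = 0.5181
h_f = f(L/D)V²/(2g) = 0.5181·(17.7/0.05850)·0.737²/(2·9.81) = 4.339 m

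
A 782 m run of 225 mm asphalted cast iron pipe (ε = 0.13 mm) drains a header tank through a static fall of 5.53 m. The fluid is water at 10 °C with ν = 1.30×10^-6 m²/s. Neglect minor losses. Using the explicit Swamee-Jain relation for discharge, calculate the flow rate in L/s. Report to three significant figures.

Q ≈ 50.9 L/s

Swamee-Jain (Type II): Q = -0.965·√(gD⁵h_f/L)·ln[ε/(3.7D) + √(3.17ν²L/(gD³h_f))]
√(gD⁵h_f/L) = √(9.81·0.225⁵·5.53/782) = 0.006325
ε/(3.7D) = 1.56×10^-4; √(3.17ν²L/(gD³h_f)) = 8.23×10^-5
Q = -0.965·0.006325·ln(2.385×10^-4) = 0.05091 m³/s
Check: V = 1.28 m/s, Re = 2.22×10^5, f = 0.01917, h_f = 5.57 m ≈ 5.53 m ✓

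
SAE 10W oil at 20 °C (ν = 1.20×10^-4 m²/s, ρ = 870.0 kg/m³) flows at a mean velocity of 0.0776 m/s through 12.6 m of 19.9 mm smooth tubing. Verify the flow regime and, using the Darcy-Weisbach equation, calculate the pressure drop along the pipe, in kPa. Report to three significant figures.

Re = VD/ν = 0.0776·0.01990/1.20×10^-4 = 12.9 → laminar (Re < 2300)
f = 64/Re = 4.973
h_f = f(L/D)V²/(2g) = 4.973·(12.6/0.01990)·0.0776²/(2·9.81) = 0.9665 m
Δp = ρg·h_f = 870.0·9.81·0.9665 = 8.249 kPa

Δp ≈ 8.25 kPa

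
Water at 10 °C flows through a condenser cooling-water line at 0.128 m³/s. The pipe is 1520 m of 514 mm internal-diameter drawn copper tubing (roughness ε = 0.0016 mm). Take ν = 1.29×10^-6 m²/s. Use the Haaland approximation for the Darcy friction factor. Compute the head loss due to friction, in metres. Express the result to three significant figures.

h_f ≈ 0.855 m

V = 4Q/(πD²) = 4·0.128/(π·0.514²) = 0.6169 m/s
Re = VD/ν = 0.6169·0.514/1.29×10^-6 = 2.46×10^5 → turbulent
ε/D = 0.0016/514 = 3.11×10^-6
Haaland: f = 0.01492
h_f = f(L/D)V²/(2g) = 0.01492·(1520/0.514)·0.6169²/(2·9.81) = 0.8555 m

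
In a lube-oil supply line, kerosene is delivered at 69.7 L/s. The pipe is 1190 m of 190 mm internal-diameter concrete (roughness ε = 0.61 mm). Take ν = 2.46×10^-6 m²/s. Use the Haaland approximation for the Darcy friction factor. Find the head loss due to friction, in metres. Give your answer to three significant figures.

h_f ≈ 52.7 m

V = 4Q/(πD²) = 4·0.0697/(π·0.190²) = 2.458 m/s
Re = VD/ν = 2.458·0.190/2.46×10^-6 = 1.90×10^5 → turbulent
ε/D = 0.61/190 = 0.00321
Haaland: f = 0.02733
h_f = f(L/D)V²/(2g) = 0.02733·(1190/0.190)·2.458²/(2·9.81) = 52.72 m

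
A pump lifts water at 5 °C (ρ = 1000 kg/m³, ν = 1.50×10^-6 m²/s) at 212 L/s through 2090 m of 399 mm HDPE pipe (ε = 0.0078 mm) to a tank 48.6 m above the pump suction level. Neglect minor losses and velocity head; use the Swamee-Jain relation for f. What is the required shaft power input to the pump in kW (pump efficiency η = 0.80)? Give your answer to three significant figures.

V = 4Q/(πD²) = 1.696 m/s; Re = 4.51×10^5; ε/D = 1.95×10^-5; f = 0.01363
h_f = f(L/D)V²/2g = 10.46 m
Total head H = z + h_f = 48.6 + 10.46 = 59.06 m
P_hyd = ρgQH = 1000·9.81·0.212·59.06 = 122.8 kW
P_shaft = P_hyd/η = 122.8/0.80 = 153.5 kW

P_shaft ≈ 154 kW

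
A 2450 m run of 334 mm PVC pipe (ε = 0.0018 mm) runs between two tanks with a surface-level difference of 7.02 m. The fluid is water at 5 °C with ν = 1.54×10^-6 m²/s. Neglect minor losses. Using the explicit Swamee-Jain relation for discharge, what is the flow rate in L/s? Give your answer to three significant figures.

Swamee-Jain (Type II): Q = -0.965·√(gD⁵h_f/L)·ln[ε/(3.7D) + √(3.17ν²L/(gD³h_f))]
√(gD⁵h_f/L) = √(9.81·0.334⁵·7.02/2450) = 0.01081
ε/(3.7D) = 1.46×10^-6; √(3.17ν²L/(gD³h_f)) = 8.47×10^-5
Q = -0.965·0.01081·ln(8.618×10^-5) = 0.09762 m³/s
Check: V = 1.11 m/s, Re = 2.42×10^5, f = 0.01503, h_f = 6.98 m ≈ 7.02 m ✓

Q ≈ 97.6 L/s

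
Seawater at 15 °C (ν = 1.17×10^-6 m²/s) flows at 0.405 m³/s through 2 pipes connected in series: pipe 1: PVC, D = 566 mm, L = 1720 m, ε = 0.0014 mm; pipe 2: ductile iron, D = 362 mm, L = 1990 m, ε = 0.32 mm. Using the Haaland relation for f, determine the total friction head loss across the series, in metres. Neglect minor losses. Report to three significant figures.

Pipe 1: V = 1.610 m/s, Re = 7.79×10^5, ε/D = 2.47×10^-6, f = 0.01212, h_1 = f(L/D)V²/2g = 4.865 m
Pipe 2: V = 3.935 m/s, Re = 1.22×10^6, ε/D = 8.84×10^-4, f = 0.01934, h_2 = f(L/D)V²/2g = 83.90 m
Series → Q common, losses add: H = Σh = 88.76 m

H ≈ 88.8 m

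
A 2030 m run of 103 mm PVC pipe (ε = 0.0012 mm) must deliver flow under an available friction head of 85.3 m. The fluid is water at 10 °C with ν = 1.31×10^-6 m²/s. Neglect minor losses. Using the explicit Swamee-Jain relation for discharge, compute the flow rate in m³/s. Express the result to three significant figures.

Q ≈ 0.0192 m³/s

Swamee-Jain (Type II): Q = -0.965·√(gD⁵h_f/L)·ln[ε/(3.7D) + √(3.17ν²L/(gD³h_f))]
√(gD⁵h_f/L) = √(9.81·0.103⁵·85.3/2030) = 0.002186
ε/(3.7D) = 3.15×10^-6; √(3.17ν²L/(gD³h_f)) = 1.10×10^-4
Q = -0.965·0.002186·ln(1.130×10^-4) = 0.01917 m³/s
Check: V = 2.30 m/s, Re = 1.81×10^5, f = 0.01594, h_f = 84.8 m ≈ 85.3 m ✓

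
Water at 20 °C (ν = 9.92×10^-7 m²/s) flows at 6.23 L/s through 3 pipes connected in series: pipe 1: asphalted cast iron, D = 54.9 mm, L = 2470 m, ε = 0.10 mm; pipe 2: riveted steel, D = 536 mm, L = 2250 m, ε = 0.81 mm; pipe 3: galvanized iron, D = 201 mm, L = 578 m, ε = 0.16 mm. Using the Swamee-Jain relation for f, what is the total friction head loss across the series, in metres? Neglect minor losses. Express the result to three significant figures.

H ≈ 386 m

Pipe 1: V = 2.632 m/s, Re = 1.46×10^5, ε/D = 0.00182, f = 0.02432, h_1 = f(L/D)V²/2g = 386.2 m
Pipe 2: V = 0.02761 m/s, Re = 1.49×10^4, ε/D = 0.00151, f = 0.03079, h_2 = f(L/D)V²/2g = 0.005022 m
Pipe 3: V = 0.1963 m/s, Re = 3.98×10^4, ε/D = 7.96×10^-4, f = 0.02442, h_3 = f(L/D)V²/2g = 0.1380 m
Series → Q common, losses add: H = Σh = 386.4 m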